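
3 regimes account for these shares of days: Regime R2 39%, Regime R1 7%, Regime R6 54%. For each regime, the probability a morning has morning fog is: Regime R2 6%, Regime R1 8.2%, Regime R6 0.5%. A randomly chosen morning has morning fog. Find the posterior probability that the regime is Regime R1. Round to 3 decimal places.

Prior × likelihood for each hypothesis:
  Regime R2: 0.39 × 0.06 = 0.0234
  Regime R1: 0.07 × 0.082 = 0.00574
  Regime R6: 0.54 × 0.005 = 0.0027
Total = 0.03184.
P(Regime R1 | evidence) = 0.00574 / 0.03184 ≈ 0.180.

0.180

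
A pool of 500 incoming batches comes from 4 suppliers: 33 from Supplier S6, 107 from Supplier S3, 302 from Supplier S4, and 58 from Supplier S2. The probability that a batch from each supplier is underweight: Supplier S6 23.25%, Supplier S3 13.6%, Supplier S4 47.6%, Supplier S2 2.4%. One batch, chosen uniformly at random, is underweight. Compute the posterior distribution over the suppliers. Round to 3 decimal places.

Prior × likelihood for each hypothesis:
  Supplier S6: 0.066 × 0.2325 = 0.015345
  Supplier S3: 0.214 × 0.136 = 0.029104
  Supplier S4: 0.604 × 0.476 = 0.287504
  Supplier S2: 0.116 × 0.024 = 0.002784
Total = 0.334737.
P(Supplier S6 | underweight) = 0.015345/0.334737 ≈ 0.046
P(Supplier S3 | underweight) = 0.029104/0.334737 ≈ 0.087
P(Supplier S4 | underweight) = 0.287504/0.334737 ≈ 0.859
P(Supplier S2 | underweight) = 0.002784/0.334737 ≈ 0.008

Supplier S6 0.046, Supplier S3 0.087, Supplier S4 0.859, Supplier S2 0.008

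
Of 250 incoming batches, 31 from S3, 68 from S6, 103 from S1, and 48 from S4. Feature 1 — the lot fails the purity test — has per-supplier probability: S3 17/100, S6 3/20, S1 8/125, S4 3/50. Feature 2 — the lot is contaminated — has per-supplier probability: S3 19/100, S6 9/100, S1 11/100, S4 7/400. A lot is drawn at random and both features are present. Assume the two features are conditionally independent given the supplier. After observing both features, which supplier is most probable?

S3

By Bayes' rule, posterior ∝ prior × likelihood:
  S3: 0.124 × 0.17 × 0.19 = 0.0040052
  S6: 0.272 × 0.15 × 0.09 = 0.003672
  S1: 0.412 × 0.064 × 0.11 = 0.00290048
  S4: 0.192 × 0.06 × 0.0175 = 0.0002016
Sum = 0.01077928.
Largest term belongs to S3, so S3 is most probable.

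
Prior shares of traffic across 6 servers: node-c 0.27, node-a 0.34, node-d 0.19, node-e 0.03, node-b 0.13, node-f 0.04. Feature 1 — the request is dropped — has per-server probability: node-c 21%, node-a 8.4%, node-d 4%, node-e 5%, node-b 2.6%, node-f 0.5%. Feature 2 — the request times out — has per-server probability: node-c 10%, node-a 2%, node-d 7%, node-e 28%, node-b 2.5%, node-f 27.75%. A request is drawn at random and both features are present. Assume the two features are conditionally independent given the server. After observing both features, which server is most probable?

node-c

Compute prior × likelihood for every hypothesis:
  node-c: 0.27 × 0.21 × 0.1 = 0.00567
  node-a: 0.34 × 0.084 × 0.02 = 0.0005712
  node-d: 0.19 × 0.04 × 0.07 = 0.000532
  node-e: 0.03 × 0.05 × 0.28 = 0.00042
  node-b: 0.13 × 0.026 × 0.025 = 0.0000845
  node-f: 0.04 × 0.005 × 0.2775 = 0.0000555
Sum = 0.0073332.
Largest term belongs to node-c, so node-c is most probable.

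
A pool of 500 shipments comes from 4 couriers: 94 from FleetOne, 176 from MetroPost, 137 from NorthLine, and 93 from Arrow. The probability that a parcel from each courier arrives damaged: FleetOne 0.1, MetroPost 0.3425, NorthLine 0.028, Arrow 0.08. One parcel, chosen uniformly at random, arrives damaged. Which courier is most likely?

MetroPost

By Bayes' rule, posterior ∝ prior × likelihood:
  FleetOne: 0.188 × 0.1 = 0.0188
  MetroPost: 0.352 × 0.3425 = 0.12056
  NorthLine: 0.274 × 0.028 = 0.007672
  Arrow: 0.186 × 0.08 = 0.01488
Normalizing constant = 0.161912.
Largest term belongs to MetroPost, so MetroPost is most probable.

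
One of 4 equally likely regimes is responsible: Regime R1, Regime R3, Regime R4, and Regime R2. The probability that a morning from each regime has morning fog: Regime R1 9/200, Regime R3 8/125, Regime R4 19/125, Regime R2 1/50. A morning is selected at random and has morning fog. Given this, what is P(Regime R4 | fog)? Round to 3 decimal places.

0.541

Since the prior is uniform, the posterior is proportional to the likelihood:
  Regime R1: 0.045
  Regime R3: 0.064
  Regime R4: 0.152
  Regime R2: 0.02
Normalizing constant = 0.281.
P(Regime R4 | evidence) = 0.152 / 0.281 ≈ 0.541.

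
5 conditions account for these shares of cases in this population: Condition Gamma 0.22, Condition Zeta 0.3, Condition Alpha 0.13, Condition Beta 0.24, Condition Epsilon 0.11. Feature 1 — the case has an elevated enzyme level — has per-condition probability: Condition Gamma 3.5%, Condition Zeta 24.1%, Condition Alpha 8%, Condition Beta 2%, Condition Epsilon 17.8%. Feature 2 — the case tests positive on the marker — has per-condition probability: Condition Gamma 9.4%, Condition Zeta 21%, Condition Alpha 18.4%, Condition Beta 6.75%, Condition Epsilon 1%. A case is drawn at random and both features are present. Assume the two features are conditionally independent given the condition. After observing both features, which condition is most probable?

Compute prior × likelihood for every hypothesis:
  Condition Gamma: 0.22 × 0.035 × 0.094 = 0.0007238
  Condition Zeta: 0.3 × 0.241 × 0.21 = 0.015183
  Condition Alpha: 0.13 × 0.08 × 0.184 = 0.0019136
  Condition Beta: 0.24 × 0.02 × 0.0675 = 0.000324
  Condition Epsilon: 0.11 × 0.178 × 0.01 = 0.0001958
Normalizing constant = 0.0183402.
Largest term belongs to Condition Zeta, so Condition Zeta is most probable.

Condition Zeta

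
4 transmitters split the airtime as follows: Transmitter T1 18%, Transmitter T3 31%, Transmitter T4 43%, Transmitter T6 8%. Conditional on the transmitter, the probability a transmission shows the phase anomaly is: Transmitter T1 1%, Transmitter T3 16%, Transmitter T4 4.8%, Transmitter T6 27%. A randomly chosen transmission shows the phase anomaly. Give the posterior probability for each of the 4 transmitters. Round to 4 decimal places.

Compute prior × likelihood for every hypothesis:
  Transmitter T1: 0.18 × 0.01 = 0.0018
  Transmitter T3: 0.31 × 0.16 = 0.0496
  Transmitter T4: 0.43 × 0.048 = 0.02064
  Transmitter T6: 0.08 × 0.27 = 0.0216
Total = 0.09364.
P(Transmitter T1 | anomaly) = 0.0018/0.09364 ≈ 0.0192
P(Transmitter T3 | anomaly) = 0.0496/0.09364 ≈ 0.5297
P(Transmitter T4 | anomaly) = 0.02064/0.09364 ≈ 0.2204
P(Transmitter T6 | anomaly) = 0.0216/0.09364 ≈ 0.2307

Transmitter T1 0.0192, Transmitter T3 0.5297, Transmitter T4 0.2204, Transmitter T6 0.2307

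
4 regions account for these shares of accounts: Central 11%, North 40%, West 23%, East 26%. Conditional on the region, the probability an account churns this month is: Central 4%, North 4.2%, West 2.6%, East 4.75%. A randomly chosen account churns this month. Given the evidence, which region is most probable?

North

Compute prior × likelihood for every hypothesis:
  Central: 0.11 × 0.04 = 0.0044
  North: 0.4 × 0.042 = 0.0168
  West: 0.23 × 0.026 = 0.00598
  East: 0.26 × 0.0475 = 0.01235
Total = 0.03953.
Largest term belongs to North, so North is most probable.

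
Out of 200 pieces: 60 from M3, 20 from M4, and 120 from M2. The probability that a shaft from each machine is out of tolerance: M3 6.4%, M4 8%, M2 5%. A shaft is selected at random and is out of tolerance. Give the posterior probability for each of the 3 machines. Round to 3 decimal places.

M3 0.336, M4 0.140, M2 0.524

Unnormalized posteriors (prior × likelihood):
  M3: 0.3 × 0.064 = 0.0192
  M4: 0.1 × 0.08 = 0.008
  M2: 0.6 × 0.05 = 0.03
Sum = 0.0572.
P(M3 | oversize) = 0.0192/0.0572 ≈ 0.336
P(M4 | oversize) = 0.008/0.0572 ≈ 0.140
P(M2 | oversize) = 0.03/0.0572 ≈ 0.524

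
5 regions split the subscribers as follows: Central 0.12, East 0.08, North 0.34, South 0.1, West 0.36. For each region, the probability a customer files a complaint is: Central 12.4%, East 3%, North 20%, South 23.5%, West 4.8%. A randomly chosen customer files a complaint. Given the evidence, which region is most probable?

By Bayes' rule, posterior ∝ prior × likelihood:
  Central: 0.12 × 0.124 = 0.01488
  East: 0.08 × 0.03 = 0.0024
  North: 0.34 × 0.2 = 0.068
  South: 0.1 × 0.235 = 0.0235
  West: 0.36 × 0.048 = 0.01728
Sum = 0.12606.
Largest term belongs to North, so North is most probable.

North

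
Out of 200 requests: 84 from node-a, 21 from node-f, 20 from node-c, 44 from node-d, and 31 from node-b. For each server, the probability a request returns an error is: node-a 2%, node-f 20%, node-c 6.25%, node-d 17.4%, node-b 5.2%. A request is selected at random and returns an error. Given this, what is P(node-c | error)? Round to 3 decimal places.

0.076

Unnormalized posteriors (prior × likelihood):
  node-a: 0.42 × 0.02 = 0.0084
  node-f: 0.105 × 0.2 = 0.021
  node-c: 0.1 × 0.0625 = 0.00625
  node-d: 0.22 × 0.174 = 0.03828
  node-b: 0.155 × 0.052 = 0.00806
Total = 0.08199.
P(node-c | evidence) = 0.00625 / 0.08199 ≈ 0.076.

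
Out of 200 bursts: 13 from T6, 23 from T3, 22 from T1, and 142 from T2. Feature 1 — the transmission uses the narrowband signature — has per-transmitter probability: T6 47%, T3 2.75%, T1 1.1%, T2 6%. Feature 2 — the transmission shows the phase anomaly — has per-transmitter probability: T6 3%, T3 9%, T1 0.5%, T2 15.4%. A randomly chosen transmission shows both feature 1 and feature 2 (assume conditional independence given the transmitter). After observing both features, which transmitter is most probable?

Prior × likelihood for each hypothesis:
  T6: 0.065 × 0.47 × 0.03 = 0.0009165
  T3: 0.115 × 0.0275 × 0.09 = 0.000284625
  T1: 0.11 × 0.011 × 0.005 = 0.00000605
  T2: 0.71 × 0.06 × 0.154 = 0.0065604
Normalizing constant = 0.007767575.
Largest term belongs to T2, so T2 is most probable.

T2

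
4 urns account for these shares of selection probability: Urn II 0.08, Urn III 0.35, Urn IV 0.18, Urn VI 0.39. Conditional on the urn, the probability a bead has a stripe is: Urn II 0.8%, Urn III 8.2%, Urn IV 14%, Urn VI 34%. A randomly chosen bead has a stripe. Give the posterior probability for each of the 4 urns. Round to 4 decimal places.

By Bayes' rule, posterior ∝ prior × likelihood:
  Urn II: 0.08 × 0.008 = 0.00064
  Urn III: 0.35 × 0.082 = 0.0287
  Urn IV: 0.18 × 0.14 = 0.0252
  Urn VI: 0.39 × 0.34 = 0.1326
Normalizing constant = 0.18714.
P(Urn II | striped) = 0.00064/0.18714 ≈ 0.0034
P(Urn III | striped) = 0.0287/0.18714 ≈ 0.1534
P(Urn IV | striped) = 0.0252/0.18714 ≈ 0.1347
P(Urn VI | striped) = 0.1326/0.18714 ≈ 0.7086
(Check: 0.0034+0.1534+0.1347+0.7086 = 1.0001.)

Urn II 0.0034, Urn III 0.1534, Urn IV 0.1347, Urn VI 0.7086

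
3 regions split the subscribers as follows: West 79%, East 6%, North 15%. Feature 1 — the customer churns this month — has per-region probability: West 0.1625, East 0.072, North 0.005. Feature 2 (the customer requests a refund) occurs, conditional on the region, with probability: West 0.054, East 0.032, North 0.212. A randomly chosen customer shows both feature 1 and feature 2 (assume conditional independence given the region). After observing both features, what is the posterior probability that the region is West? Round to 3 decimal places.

Unnormalized posteriors (prior × likelihood):
  West: 0.79 × 0.1625 × 0.054 = 0.00693225
  East: 0.06 × 0.072 × 0.032 = 0.00013824
  North: 0.15 × 0.005 × 0.212 = 0.000159
Normalizing constant = 0.00722949.
P(West | evidence) = 0.00693225 / 0.00722949 ≈ 0.959.

0.959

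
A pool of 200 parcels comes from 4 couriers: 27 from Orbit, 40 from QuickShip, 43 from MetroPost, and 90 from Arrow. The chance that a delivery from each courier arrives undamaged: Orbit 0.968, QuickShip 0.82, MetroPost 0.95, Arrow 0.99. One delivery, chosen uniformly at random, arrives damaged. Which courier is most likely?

Taking complements, P(damaged | each) = Orbit 0.032, QuickShip 0.18, MetroPost 0.05, Arrow 0.01.
Unnormalized posteriors (prior × likelihood):
  Orbit: 0.135 × 0.032 = 0.00432
  QuickShip: 0.2 × 0.18 = 0.036
  MetroPost: 0.215 × 0.05 = 0.01075
  Arrow: 0.45 × 0.01 = 0.0045
Total = 0.05557.
Largest term belongs to QuickShip, so QuickShip is most probable.

QuickShip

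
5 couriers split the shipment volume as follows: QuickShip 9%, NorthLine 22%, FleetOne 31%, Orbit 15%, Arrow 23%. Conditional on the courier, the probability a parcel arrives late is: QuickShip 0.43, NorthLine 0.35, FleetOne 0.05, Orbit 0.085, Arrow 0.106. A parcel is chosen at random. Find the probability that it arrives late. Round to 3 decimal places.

By Bayes' rule, posterior ∝ prior × likelihood:
  QuickShip: 0.09 × 0.43 = 0.0387
  NorthLine: 0.22 × 0.35 = 0.077
  FleetOne: 0.31 × 0.05 = 0.0155
  Orbit: 0.15 × 0.085 = 0.01275
  Arrow: 0.23 × 0.106 = 0.02438
P(late) = 0.0387 + 0.077 + 0.0155 + 0.01275 + 0.02438 = 0.16833 → 0.168.

0.168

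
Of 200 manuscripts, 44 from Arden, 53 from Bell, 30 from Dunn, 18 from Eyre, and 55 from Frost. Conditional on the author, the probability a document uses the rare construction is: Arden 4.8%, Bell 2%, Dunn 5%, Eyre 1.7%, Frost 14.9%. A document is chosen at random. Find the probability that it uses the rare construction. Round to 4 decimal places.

Compute prior × likelihood for every hypothesis:
  Arden: 0.22 × 0.048 = 0.01056
  Bell: 0.265 × 0.02 = 0.0053
  Dunn: 0.15 × 0.05 = 0.0075
  Eyre: 0.09 × 0.017 = 0.00153
  Frost: 0.275 × 0.149 = 0.040975
P(rare-form) = 0.01056 + 0.0053 + 0.0075 + 0.00153 + 0.040975 = 0.065865 → 0.0659.

0.0659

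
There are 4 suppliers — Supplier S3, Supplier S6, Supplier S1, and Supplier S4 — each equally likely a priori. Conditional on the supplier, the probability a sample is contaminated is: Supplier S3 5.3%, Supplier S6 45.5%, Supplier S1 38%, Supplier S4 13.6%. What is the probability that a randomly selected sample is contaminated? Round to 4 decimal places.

0.2560

Since the prior is uniform, the posterior is proportional to the likelihood:
  Supplier S3: 0.053
  Supplier S6: 0.455
  Supplier S1: 0.38
  Supplier S4: 0.136
P(contaminated) = (1/4) × (0.053 + 0.455 + 0.38 + 0.136) = 1.024/4 ≈ 0.2560.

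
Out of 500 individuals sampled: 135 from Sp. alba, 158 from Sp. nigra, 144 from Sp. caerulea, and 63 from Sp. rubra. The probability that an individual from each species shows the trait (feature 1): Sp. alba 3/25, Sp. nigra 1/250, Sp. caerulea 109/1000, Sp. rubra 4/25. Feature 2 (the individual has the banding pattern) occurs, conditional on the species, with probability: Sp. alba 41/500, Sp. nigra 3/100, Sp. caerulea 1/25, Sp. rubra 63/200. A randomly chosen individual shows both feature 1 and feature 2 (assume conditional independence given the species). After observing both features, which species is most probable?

Prior × likelihood for each hypothesis:
  Sp. alba: 0.27 × 0.12 × 0.082 = 0.0026568
  Sp. nigra: 0.316 × 0.004 × 0.03 = 0.00003792
  Sp. caerulea: 0.288 × 0.109 × 0.04 = 0.00125568
  Sp. rubra: 0.126 × 0.16 × 0.315 = 0.0063504
Total = 0.0103008.
Largest term belongs to Sp. rubra, so Sp. rubra is most probable.

Sp. rubra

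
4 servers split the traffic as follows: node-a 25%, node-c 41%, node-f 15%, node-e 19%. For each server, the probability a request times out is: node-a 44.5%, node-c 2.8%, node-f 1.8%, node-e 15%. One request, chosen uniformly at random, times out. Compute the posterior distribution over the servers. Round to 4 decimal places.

node-a 0.7227, node-c 0.0746, node-f 0.0175, node-e 0.1851

Unnormalized posteriors (prior × likelihood):
  node-a: 0.25 × 0.445 = 0.11125
  node-c: 0.41 × 0.028 = 0.01148
  node-f: 0.15 × 0.018 = 0.0027
  node-e: 0.19 × 0.15 = 0.0285
Normalizing constant = 0.15393.
P(node-a | timeout) = 0.11125/0.15393 ≈ 0.7227
P(node-c | timeout) = 0.01148/0.15393 ≈ 0.0746
P(node-f | timeout) = 0.0027/0.15393 ≈ 0.0175
P(node-e | timeout) = 0.0285/0.15393 ≈ 0.1851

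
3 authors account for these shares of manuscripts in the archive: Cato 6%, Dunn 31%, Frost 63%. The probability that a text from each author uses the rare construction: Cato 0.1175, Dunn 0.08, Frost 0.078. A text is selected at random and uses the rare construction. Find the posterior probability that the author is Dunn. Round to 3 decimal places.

Unnormalized posteriors (prior × likelihood):
  Cato: 0.06 × 0.1175 = 0.00705
  Dunn: 0.31 × 0.08 = 0.0248
  Frost: 0.63 × 0.078 = 0.04914
Total = 0.08099.
P(Dunn | evidence) = 0.0248 / 0.08099 ≈ 0.306.

0.306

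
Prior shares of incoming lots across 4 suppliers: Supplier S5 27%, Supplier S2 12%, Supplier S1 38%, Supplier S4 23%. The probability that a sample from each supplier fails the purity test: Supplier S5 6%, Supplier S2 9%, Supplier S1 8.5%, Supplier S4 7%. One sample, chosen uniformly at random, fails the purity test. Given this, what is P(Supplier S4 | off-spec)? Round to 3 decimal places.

Unnormalized posteriors (prior × likelihood):
  Supplier S5: 0.27 × 0.06 = 0.0162
  Supplier S2: 0.12 × 0.09 = 0.0108
  Supplier S1: 0.38 × 0.085 = 0.0323
  Supplier S4: 0.23 × 0.07 = 0.0161
Normalizing constant = 0.0754.
P(Supplier S4 | evidence) = 0.0161 / 0.0754 ≈ 0.214.

0.214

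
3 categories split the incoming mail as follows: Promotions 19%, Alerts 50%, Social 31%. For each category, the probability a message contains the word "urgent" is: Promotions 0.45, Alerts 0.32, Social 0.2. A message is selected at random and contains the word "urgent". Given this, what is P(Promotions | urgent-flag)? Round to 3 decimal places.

Prior × likelihood for each hypothesis:
  Promotions: 0.19 × 0.45 = 0.0855
  Alerts: 0.5 × 0.32 = 0.16
  Social: 0.31 × 0.2 = 0.062
Normalizing constant = 0.3075.
P(Promotions | evidence) = 0.0855 / 0.3075 ≈ 0.278.

0.278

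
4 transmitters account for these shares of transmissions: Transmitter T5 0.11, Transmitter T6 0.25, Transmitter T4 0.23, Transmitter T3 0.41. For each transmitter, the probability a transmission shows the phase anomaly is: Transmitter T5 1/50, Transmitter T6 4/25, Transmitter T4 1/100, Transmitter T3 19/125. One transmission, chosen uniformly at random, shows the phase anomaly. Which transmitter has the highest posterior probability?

Compute prior × likelihood for every hypothesis:
  Transmitter T5: 0.11 × 0.02 = 0.0022
  Transmitter T6: 0.25 × 0.16 = 0.04
  Transmitter T4: 0.23 × 0.01 = 0.0023
  Transmitter T3: 0.41 × 0.152 = 0.06232
Normalizing constant = 0.10682.
Largest term belongs to Transmitter T3, so Transmitter T3 is most probable.

Transmitter T3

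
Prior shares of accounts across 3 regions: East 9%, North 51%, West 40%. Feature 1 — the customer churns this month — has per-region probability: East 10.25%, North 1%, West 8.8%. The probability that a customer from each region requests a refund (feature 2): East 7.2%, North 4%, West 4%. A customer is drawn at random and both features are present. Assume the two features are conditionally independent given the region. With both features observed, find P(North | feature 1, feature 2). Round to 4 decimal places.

By Bayes' rule, posterior ∝ prior × likelihood:
  East: 0.09 × 0.1025 × 0.072 = 0.0006642
  North: 0.51 × 0.01 × 0.04 = 0.000204
  West: 0.4 × 0.088 × 0.04 = 0.001408
Normalizing constant = 0.0022762.
P(North | evidence) = 0.000204 / 0.0022762 ≈ 0.0896.

0.0896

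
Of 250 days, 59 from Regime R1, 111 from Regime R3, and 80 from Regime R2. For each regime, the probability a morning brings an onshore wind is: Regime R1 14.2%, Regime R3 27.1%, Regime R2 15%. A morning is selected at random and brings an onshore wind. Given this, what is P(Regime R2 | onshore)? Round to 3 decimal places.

Compute prior × likelihood for every hypothesis:
  Regime R1: 0.236 × 0.142 = 0.033512
  Regime R3: 0.444 × 0.271 = 0.120324
  Regime R2: 0.32 × 0.15 = 0.048
Normalizing constant = 0.201836.
P(Regime R2 | evidence) = 0.048 / 0.201836 ≈ 0.238.

0.238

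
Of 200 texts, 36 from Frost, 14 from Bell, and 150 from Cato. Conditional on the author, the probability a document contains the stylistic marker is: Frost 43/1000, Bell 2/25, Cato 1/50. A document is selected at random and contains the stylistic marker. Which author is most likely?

Cato

Unnormalized posteriors (prior × likelihood):
  Frost: 0.18 × 0.043 = 0.00774
  Bell: 0.07 × 0.08 = 0.0056
  Cato: 0.75 × 0.02 = 0.015
Normalizing constant = 0.02834.
Largest term belongs to Cato, so Cato is most probable.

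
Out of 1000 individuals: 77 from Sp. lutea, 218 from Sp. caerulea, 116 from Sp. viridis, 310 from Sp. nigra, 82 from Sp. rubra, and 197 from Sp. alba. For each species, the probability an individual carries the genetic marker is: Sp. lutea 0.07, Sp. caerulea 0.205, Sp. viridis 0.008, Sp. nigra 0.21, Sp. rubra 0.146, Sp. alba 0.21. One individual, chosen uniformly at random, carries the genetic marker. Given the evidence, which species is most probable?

Prior × likelihood for each hypothesis:
  Sp. lutea: 0.077 × 0.07 = 0.00539
  Sp. caerulea: 0.218 × 0.205 = 0.04469
  Sp. viridis: 0.116 × 0.008 = 0.000928
  Sp. nigra: 0.31 × 0.21 = 0.0651
  Sp. rubra: 0.082 × 0.146 = 0.011972
  Sp. alba: 0.197 × 0.21 = 0.04137
Normalizing constant = 0.16945.
Largest term belongs to Sp. nigra, so Sp. nigra is most probable.

Sp. nigra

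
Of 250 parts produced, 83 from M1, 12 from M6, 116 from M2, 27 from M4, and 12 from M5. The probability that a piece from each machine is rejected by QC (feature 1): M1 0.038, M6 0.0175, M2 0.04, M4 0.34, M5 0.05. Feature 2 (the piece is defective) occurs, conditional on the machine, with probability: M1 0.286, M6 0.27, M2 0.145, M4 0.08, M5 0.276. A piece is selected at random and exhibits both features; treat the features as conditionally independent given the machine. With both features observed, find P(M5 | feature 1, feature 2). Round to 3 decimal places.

0.065

Unnormalized posteriors (prior × likelihood):
  M1: 0.332 × 0.038 × 0.286 = 0.003608176
  M6: 0.048 × 0.0175 × 0.27 = 0.0002268
  M2: 0.464 × 0.04 × 0.145 = 0.0026912
  M4: 0.108 × 0.34 × 0.08 = 0.0029376
  M5: 0.048 × 0.05 × 0.276 = 0.0006624
Total = 0.010126176.
P(M5 | evidence) = 0.0006624 / 0.010126176 ≈ 0.065.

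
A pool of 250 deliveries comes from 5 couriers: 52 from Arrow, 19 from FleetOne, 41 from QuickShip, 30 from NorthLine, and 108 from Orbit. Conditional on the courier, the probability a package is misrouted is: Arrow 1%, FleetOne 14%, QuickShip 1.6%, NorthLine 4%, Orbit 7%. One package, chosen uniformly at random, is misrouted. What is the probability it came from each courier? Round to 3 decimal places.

Arrow 0.041, FleetOne 0.211, QuickShip 0.052, NorthLine 0.095, Orbit 0.600

Compute prior × likelihood for every hypothesis:
  Arrow: 0.208 × 0.01 = 0.00208
  FleetOne: 0.076 × 0.14 = 0.01064
  QuickShip: 0.164 × 0.016 = 0.002624
  NorthLine: 0.12 × 0.04 = 0.0048
  Orbit: 0.432 × 0.07 = 0.03024
Total = 0.050384.
P(Arrow | misrouted) = 0.00208/0.050384 ≈ 0.041
P(FleetOne | misrouted) = 0.01064/0.050384 ≈ 0.211
P(QuickShip | misrouted) = 0.002624/0.050384 ≈ 0.052
P(NorthLine | misrouted) = 0.0048/0.050384 ≈ 0.095
P(Orbit | misrouted) = 0.03024/0.050384 ≈ 0.600
(Check: 0.041+0.211+0.052+0.095+0.600 = 0.999.)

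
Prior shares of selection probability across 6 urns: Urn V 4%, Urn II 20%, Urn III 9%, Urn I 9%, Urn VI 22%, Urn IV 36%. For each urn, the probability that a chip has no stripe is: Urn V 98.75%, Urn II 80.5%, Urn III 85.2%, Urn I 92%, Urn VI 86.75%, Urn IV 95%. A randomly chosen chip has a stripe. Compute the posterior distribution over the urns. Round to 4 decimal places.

Urn V 0.0047, Urn II 0.3639, Urn III 0.1243, Urn I 0.0672, Urn VI 0.2720, Urn IV 0.1680

Taking complements, P(striped | each) = Urn V 0.0125, Urn II 0.195, Urn III 0.148, Urn I 0.08, Urn VI 0.1325, Urn IV 0.05.
Compute prior × likelihood for every hypothesis:
  Urn V: 0.04 × 0.0125 = 0.0005
  Urn II: 0.2 × 0.195 = 0.039
  Urn III: 0.09 × 0.148 = 0.01332
  Urn I: 0.09 × 0.08 = 0.0072
  Urn VI: 0.22 × 0.1325 = 0.02915
  Urn IV: 0.36 × 0.05 = 0.018
Normalizing constant = 0.10717.
P(Urn V | striped) = 0.0005/0.10717 ≈ 0.0047
P(Urn II | striped) = 0.039/0.10717 ≈ 0.3639
P(Urn III | striped) = 0.01332/0.10717 ≈ 0.1243
P(Urn I | striped) = 0.0072/0.10717 ≈ 0.0672
P(Urn VI | striped) = 0.02915/0.10717 ≈ 0.2720
P(Urn IV | striped) = 0.018/0.10717 ≈ 0.1680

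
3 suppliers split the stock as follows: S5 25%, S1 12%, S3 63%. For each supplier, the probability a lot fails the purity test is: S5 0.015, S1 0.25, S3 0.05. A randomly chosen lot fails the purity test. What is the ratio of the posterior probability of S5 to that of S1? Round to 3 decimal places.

0.125

Unnormalized posteriors (prior × likelihood):
  S5: 0.25 × 0.015 = 0.00375
  S1: 0.12 × 0.25 = 0.03
  S3: 0.63 × 0.05 = 0.0315
Total = 0.06525.
The ratio is 0.00375 / 0.03 (the normalizer cancels) = 0.125.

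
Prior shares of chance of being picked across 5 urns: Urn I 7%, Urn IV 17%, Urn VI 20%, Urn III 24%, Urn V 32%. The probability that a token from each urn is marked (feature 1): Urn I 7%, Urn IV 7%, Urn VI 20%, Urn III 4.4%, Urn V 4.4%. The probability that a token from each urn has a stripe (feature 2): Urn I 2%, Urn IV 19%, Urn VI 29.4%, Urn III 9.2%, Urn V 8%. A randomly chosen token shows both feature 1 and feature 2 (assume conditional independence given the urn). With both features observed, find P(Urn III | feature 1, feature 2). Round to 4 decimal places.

0.0599

Compute prior × likelihood for every hypothesis:
  Urn I: 0.07 × 0.07 × 0.02 = 0.000098
  Urn IV: 0.17 × 0.07 × 0.19 = 0.002261
  Urn VI: 0.2 × 0.2 × 0.294 = 0.01176
  Urn III: 0.24 × 0.044 × 0.092 = 0.00097152
  Urn V: 0.32 × 0.044 × 0.08 = 0.0011264
Total = 0.01621692.
P(Urn III | evidence) = 0.00097152 / 0.01621692 ≈ 0.0599.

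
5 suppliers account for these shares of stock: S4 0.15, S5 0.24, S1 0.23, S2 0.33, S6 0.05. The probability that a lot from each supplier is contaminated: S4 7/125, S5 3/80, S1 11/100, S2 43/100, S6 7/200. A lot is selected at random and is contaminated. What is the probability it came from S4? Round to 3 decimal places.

0.045

Prior × likelihood for each hypothesis:
  S4: 0.15 × 0.056 = 0.0084
  S5: 0.24 × 0.0375 = 0.009
  S1: 0.23 × 0.11 = 0.0253
  S2: 0.33 × 0.43 = 0.1419
  S6: 0.05 × 0.035 = 0.00175
Sum = 0.18635.
P(S4 | evidence) = 0.0084 / 0.18635 ≈ 0.045.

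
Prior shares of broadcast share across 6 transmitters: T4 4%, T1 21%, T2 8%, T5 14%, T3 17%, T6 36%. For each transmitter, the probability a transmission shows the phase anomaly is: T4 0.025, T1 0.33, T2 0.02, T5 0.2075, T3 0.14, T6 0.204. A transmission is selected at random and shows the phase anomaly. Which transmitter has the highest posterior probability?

Unnormalized posteriors (prior × likelihood):
  T4: 0.04 × 0.025 = 0.001
  T1: 0.21 × 0.33 = 0.0693
  T2: 0.08 × 0.02 = 0.0016
  T5: 0.14 × 0.2075 = 0.02905
  T3: 0.17 × 0.14 = 0.0238
  T6: 0.36 × 0.204 = 0.07344
Normalizing constant = 0.19819.
Largest term belongs to T6, so T6 is most probable.

T6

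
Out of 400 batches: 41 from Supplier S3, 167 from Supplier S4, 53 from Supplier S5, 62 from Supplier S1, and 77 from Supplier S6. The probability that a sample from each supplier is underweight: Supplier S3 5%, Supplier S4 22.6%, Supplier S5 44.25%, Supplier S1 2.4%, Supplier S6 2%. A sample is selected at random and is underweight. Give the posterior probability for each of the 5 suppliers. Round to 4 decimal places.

Supplier S3 0.0309, Supplier S4 0.5695, Supplier S5 0.3539, Supplier S1 0.0225, Supplier S6 0.0232

Compute prior × likelihood for every hypothesis:
  Supplier S3: 0.1025 × 0.05 = 0.005125
  Supplier S4: 0.4175 × 0.226 = 0.094355
  Supplier S5: 0.1325 × 0.4425 = 0.05863125
  Supplier S1: 0.155 × 0.024 = 0.00372
  Supplier S6: 0.1925 × 0.02 = 0.00385
Sum = 0.16568125.
P(Supplier S3 | underweight) = 0.005125/0.16568125 ≈ 0.0309
P(Supplier S4 | underweight) = 0.094355/0.16568125 ≈ 0.5695
P(Supplier S5 | underweight) = 0.05863125/0.16568125 ≈ 0.3539
P(Supplier S1 | underweight) = 0.00372/0.16568125 ≈ 0.0225
P(Supplier S6 | underweight) = 0.00385/0.16568125 ≈ 0.0232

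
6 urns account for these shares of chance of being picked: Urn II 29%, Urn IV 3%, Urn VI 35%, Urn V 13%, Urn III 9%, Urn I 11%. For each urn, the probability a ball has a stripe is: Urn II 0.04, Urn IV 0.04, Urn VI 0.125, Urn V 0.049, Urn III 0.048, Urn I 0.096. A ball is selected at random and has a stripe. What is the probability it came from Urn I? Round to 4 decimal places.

By Bayes' rule, posterior ∝ prior × likelihood:
  Urn II: 0.29 × 0.04 = 0.0116
  Urn IV: 0.03 × 0.04 = 0.0012
  Urn VI: 0.35 × 0.125 = 0.04375
  Urn V: 0.13 × 0.049 = 0.00637
  Urn III: 0.09 × 0.048 = 0.00432
  Urn I: 0.11 × 0.096 = 0.01056
Total = 0.0778.
P(Urn I | evidence) = 0.01056 / 0.0778 ≈ 0.1357.

0.1357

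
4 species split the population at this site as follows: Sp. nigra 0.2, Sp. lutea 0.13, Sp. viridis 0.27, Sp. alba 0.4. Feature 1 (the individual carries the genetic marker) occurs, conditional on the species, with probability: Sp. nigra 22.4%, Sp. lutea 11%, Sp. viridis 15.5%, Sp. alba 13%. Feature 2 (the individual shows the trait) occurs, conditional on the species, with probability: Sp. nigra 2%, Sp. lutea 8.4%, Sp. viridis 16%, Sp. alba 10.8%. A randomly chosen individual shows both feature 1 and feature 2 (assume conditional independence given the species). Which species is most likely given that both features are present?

Sp. viridis

Prior × likelihood for each hypothesis:
  Sp. nigra: 0.2 × 0.224 × 0.02 = 0.000896
  Sp. lutea: 0.13 × 0.11 × 0.084 = 0.0012012
  Sp. viridis: 0.27 × 0.155 × 0.16 = 0.006696
  Sp. alba: 0.4 × 0.13 × 0.108 = 0.005616
Sum = 0.0144092.
Largest term belongs to Sp. viridis, so Sp. viridis is most probable.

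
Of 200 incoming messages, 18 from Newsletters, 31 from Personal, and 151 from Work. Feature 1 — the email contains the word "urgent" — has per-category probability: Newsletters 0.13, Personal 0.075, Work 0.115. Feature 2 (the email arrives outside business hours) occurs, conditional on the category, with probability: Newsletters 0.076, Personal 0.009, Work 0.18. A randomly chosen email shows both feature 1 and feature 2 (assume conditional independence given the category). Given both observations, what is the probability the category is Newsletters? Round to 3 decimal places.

Unnormalized posteriors (prior × likelihood):
  Newsletters: 0.09 × 0.13 × 0.076 = 0.0008892
  Personal: 0.155 × 0.075 × 0.009 = 0.000104625
  Work: 0.755 × 0.115 × 0.18 = 0.0156285
Normalizing constant = 0.016622325.
P(Newsletters | evidence) = 0.0008892 / 0.016622325 ≈ 0.053.

0.053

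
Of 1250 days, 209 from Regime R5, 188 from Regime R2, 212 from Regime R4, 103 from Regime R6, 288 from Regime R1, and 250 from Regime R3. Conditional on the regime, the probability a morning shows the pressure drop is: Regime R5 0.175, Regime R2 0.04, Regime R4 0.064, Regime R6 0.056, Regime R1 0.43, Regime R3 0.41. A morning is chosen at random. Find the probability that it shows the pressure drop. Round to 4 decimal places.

0.2318

By Bayes' rule, posterior ∝ prior × likelihood:
  Regime R5: 0.1672 × 0.175 = 0.02926
  Regime R2: 0.1504 × 0.04 = 0.006016
  Regime R4: 0.1696 × 0.064 = 0.0108544
  Regime R6: 0.0824 × 0.056 = 0.0046144
  Regime R1: 0.2304 × 0.43 = 0.099072
  Regime R3: 0.2 × 0.41 = 0.082
P(drop) = 0.02926 + 0.006016 + 0.0108544 + 0.0046144 + 0.099072 + 0.082 = 0.2318168 → 0.2318.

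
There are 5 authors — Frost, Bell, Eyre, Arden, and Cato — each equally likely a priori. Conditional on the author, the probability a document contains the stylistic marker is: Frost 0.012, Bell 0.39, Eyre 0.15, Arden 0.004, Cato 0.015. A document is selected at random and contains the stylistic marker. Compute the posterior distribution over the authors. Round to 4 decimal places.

Frost 0.0210, Bell 0.6830, Eyre 0.2627, Arden 0.0070, Cato 0.0263

With a uniform prior (1/5 each), posterior ∝ likelihood:
  Frost: 0.012
  Bell: 0.39
  Eyre: 0.15
  Arden: 0.004
  Cato: 0.015
Normalizing constant = 0.571.
P(Frost | marker) = 0.012/0.571 ≈ 0.0210
P(Bell | marker) = 0.39/0.571 ≈ 0.6830
P(Eyre | marker) = 0.15/0.571 ≈ 0.2627
P(Arden | marker) = 0.004/0.571 ≈ 0.0070
P(Cato | marker) = 0.015/0.571 ≈ 0.0263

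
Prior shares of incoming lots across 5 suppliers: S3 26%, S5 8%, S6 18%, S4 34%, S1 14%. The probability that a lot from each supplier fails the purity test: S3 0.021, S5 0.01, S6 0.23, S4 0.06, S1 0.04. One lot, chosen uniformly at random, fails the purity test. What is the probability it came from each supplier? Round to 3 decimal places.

S3 0.074, S5 0.011, S6 0.562, S4 0.277, S1 0.076

Unnormalized posteriors (prior × likelihood):
  S3: 0.26 × 0.021 = 0.00546
  S5: 0.08 × 0.01 = 0.0008
  S6: 0.18 × 0.23 = 0.0414
  S4: 0.34 × 0.06 = 0.0204
  S1: 0.14 × 0.04 = 0.0056
Total = 0.07366.
P(S3 | off-spec) = 0.00546/0.07366 ≈ 0.074
P(S5 | off-spec) = 0.0008/0.07366 ≈ 0.011
P(S6 | off-spec) = 0.0414/0.07366 ≈ 0.562
P(S4 | off-spec) = 0.0204/0.07366 ≈ 0.277
P(S1 | off-spec) = 0.0056/0.07366 ≈ 0.076
(Check: 0.074+0.011+0.562+0.277+0.076 = 1.000.)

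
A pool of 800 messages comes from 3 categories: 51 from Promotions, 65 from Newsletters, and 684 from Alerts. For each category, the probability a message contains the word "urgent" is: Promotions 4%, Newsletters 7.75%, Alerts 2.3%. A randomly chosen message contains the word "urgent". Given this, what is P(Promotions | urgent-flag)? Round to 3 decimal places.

0.089

Prior × likelihood for each hypothesis:
  Promotions: 0.06375 × 0.04 = 0.00255
  Newsletters: 0.08125 × 0.0775 = 0.006296875
  Alerts: 0.855 × 0.023 = 0.019665
Normalizing constant = 0.028511875.
P(Promotions | evidence) = 0.00255 / 0.028511875 ≈ 0.089.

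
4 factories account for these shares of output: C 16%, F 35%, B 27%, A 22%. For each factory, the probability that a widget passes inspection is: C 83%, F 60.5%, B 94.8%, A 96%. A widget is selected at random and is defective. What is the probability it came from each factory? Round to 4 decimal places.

C 0.1445, F 0.7342, B 0.0746, A 0.0467

Taking complements, P(defective | each) = C 0.17, F 0.395, B 0.052, A 0.04.
Compute prior × likelihood for every hypothesis:
  C: 0.16 × 0.17 = 0.0272
  F: 0.35 × 0.395 = 0.13825
  B: 0.27 × 0.052 = 0.01404
  A: 0.22 × 0.04 = 0.0088
Sum = 0.18829.
P(C | defective) = 0.0272/0.18829 ≈ 0.1445
P(F | defective) = 0.13825/0.18829 ≈ 0.7342
P(B | defective) = 0.01404/0.18829 ≈ 0.0746
P(A | defective) = 0.0088/0.18829 ≈ 0.0467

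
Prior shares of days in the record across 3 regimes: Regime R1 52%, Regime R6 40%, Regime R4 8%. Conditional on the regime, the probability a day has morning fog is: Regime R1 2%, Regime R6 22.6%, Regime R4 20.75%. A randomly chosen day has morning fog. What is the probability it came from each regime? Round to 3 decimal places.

By Bayes' rule, posterior ∝ prior × likelihood:
  Regime R1: 0.52 × 0.02 = 0.0104
  Regime R6: 0.4 × 0.226 = 0.0904
  Regime R4: 0.08 × 0.2075 = 0.0166
Normalizing constant = 0.1174.
P(Regime R1 | fog) = 0.0104/0.1174 ≈ 0.089
P(Regime R6 | fog) = 0.0904/0.1174 ≈ 0.770
P(Regime R4 | fog) = 0.0166/0.1174 ≈ 0.141

Regime R1 0.089, Regime R6 0.770, Regime R4 0.141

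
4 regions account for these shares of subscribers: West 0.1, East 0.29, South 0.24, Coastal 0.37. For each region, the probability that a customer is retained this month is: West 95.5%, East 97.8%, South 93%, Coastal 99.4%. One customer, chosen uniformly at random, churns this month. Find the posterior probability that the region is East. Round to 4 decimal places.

Taking complements, P(churn | each) = West 0.045, East 0.022, South 0.07, Coastal 0.006.
Compute prior × likelihood for every hypothesis:
  West: 0.1 × 0.045 = 0.0045
  East: 0.29 × 0.022 = 0.00638
  South: 0.24 × 0.07 = 0.0168
  Coastal: 0.37 × 0.006 = 0.00222
Total = 0.0299.
P(East | evidence) = 0.00638 / 0.0299 ≈ 0.2134.

0.2134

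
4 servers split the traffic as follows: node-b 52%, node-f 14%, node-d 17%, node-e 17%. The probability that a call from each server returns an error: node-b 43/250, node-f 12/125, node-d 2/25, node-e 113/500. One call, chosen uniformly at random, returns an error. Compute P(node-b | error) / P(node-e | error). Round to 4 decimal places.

Compute prior × likelihood for every hypothesis:
  node-b: 0.52 × 0.172 = 0.08944
  node-f: 0.14 × 0.096 = 0.01344
  node-d: 0.17 × 0.08 = 0.0136
  node-e: 0.17 × 0.226 = 0.03842
Total = 0.1549.
The ratio is 0.08944 / 0.03842 (the normalizer cancels) = 2.3280.

2.3280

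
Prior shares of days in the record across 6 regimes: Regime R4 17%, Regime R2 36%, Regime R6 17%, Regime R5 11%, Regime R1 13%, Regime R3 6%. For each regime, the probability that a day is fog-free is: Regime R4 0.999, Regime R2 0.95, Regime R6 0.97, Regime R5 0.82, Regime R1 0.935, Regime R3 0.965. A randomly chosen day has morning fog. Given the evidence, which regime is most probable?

Regime R5

Taking complements, P(fog | each) = Regime R4 0.001, Regime R2 0.05, Regime R6 0.03, Regime R5 0.18, Regime R1 0.065, Regime R3 0.035.
Unnormalized posteriors (prior × likelihood):
  Regime R4: 0.17 × 0.001 = 0.00017
  Regime R2: 0.36 × 0.05 = 0.018
  Regime R6: 0.17 × 0.03 = 0.0051
  Regime R5: 0.11 × 0.18 = 0.0198
  Regime R1: 0.13 × 0.065 = 0.00845
  Regime R3: 0.06 × 0.035 = 0.0021
Sum = 0.05362.
Largest term belongs to Regime R5, so Regime R5 is most probable.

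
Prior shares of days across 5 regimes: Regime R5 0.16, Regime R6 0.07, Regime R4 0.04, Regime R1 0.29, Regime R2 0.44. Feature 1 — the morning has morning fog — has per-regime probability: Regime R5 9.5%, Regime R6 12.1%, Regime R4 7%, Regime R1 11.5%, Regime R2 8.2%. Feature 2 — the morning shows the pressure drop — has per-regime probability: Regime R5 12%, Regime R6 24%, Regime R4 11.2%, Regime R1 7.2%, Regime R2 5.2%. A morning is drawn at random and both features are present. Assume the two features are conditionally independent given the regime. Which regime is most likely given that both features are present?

Regime R1

By Bayes' rule, posterior ∝ prior × likelihood:
  Regime R5: 0.16 × 0.095 × 0.12 = 0.001824
  Regime R6: 0.07 × 0.121 × 0.24 = 0.0020328
  Regime R4: 0.04 × 0.07 × 0.112 = 0.0003136
  Regime R1: 0.29 × 0.115 × 0.072 = 0.0024012
  Regime R2: 0.44 × 0.082 × 0.052 = 0.00187616
Sum = 0.00844776.
Largest term belongs to Regime R1, so Regime R1 is most probable.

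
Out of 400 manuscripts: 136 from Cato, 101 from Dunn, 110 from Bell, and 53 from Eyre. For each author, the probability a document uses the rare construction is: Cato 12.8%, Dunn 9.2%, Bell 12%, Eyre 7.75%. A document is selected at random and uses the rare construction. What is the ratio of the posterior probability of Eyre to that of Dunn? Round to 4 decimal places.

0.4420

By Bayes' rule, posterior ∝ prior × likelihood:
  Cato: 0.34 × 0.128 = 0.04352
  Dunn: 0.2525 × 0.092 = 0.02323
  Bell: 0.275 × 0.12 = 0.033
  Eyre: 0.1325 × 0.0775 = 0.01026875
Total = 0.11001875.
The ratio is 0.01026875 / 0.02323 (the normalizer cancels) = 0.4420.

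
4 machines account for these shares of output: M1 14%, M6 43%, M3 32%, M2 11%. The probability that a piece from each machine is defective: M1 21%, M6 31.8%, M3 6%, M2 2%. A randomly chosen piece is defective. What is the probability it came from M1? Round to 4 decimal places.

Prior × likelihood for each hypothesis:
  M1: 0.14 × 0.21 = 0.0294
  M6: 0.43 × 0.318 = 0.13674
  M3: 0.32 × 0.06 = 0.0192
  M2: 0.11 × 0.02 = 0.0022
Normalizing constant = 0.18754.
P(M1 | evidence) = 0.0294 / 0.18754 ≈ 0.1568.

0.1568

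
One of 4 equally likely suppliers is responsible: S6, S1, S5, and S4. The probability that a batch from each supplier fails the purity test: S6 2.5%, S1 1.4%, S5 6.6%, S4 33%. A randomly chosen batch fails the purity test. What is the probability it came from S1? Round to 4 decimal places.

With a uniform prior (1/4 each), posterior ∝ likelihood:
  S6: 0.025
  S1: 0.014
  S5: 0.066
  S4: 0.33
Normalizing constant = 0.435.
P(S1 | evidence) = 0.014 / 0.435 ≈ 0.0322.

0.0322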